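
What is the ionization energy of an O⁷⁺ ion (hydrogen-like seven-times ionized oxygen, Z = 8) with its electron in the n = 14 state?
4.442678 eV

The ionization energy is the energy needed to remove the electron completely (n → ∞).

For a hydrogen-like ion with Z = 8, E_n = -13.6057 Z² / n² eV.

At n = 14: E_14 = -13.6057 × 8² / 14² = -4.442677551 eV
At n = ∞: E_∞ = 0 eV

Ionization energy = E_∞ - E_14 = 0 - (-4.442677551) = 4.442677551 eV
Ionization energy ≈ 4.442678 eV

This is also called the binding energy of the electron in state n = 14.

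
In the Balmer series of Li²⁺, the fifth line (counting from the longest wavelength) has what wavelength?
44.10073 nm

The lines of a series are numbered from the longest wavelength (smallest ΔE) outward; the fifth line is the transition from n = n_f + 5 to n_f.
The Balmer series has all transitions ending at n_f = 2.

For Li²⁺ (Z = 3), the fifth line (ε-line) is the jump from n = 7 to n = 2:
E_7 = -13.6057 × 3² / 7² = -2.4990061 eV
E_2 = -13.6057 × 3² / 2² = -30.6128250 eV
ΔE = E_7 - E_2 = 28.1138189 eV

λ = hc/E = 1239.84 eV·nm / 28.1138189 eV
λ = 44.10073 nm

This is the ε-line of the Balmer series in Li²⁺.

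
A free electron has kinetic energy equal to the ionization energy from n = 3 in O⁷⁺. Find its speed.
5.8338e+06 m/s (or 1.946% of c)

The binding energy at n = 3 for O⁷⁺ is:
E_3 = -13.6057 × 8²/3² = -96.751644 eV
|E_3| = 96.751644 eV

Convert to Joules:
KE = 96.751644 eV × (1.602177 × 10⁻¹⁹ J/eV) = 1.550133e-17 J

Using KE = ½mv²:
v = √(2·KE/m_e)
v = √(2 × 1.550133e-17 J / 9.10938 × 10⁻³¹ kg)
v = 5.8338e+06 m/s

This is approximately 1.946% the speed of light.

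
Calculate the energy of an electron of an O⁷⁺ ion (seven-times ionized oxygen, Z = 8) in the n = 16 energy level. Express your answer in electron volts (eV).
-3.40143 eV

The energy levels of a hydrogen-like atom are given by:
E_n = -13.6057 Z² / n² eV  (with Z = 8 for O⁷⁺)

For n = 16:
E_16 = -13.6057 × 8² / 16²
E_16 = -13.6057 × 64 / 256
E_16 = -3.40143 eV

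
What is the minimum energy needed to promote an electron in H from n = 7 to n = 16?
0.225 eV

The energy levels of a hydrogen-like atom are E_n = -13.6057 eV / n².

Energy at n = 7: E_7 = -13.6057 / 7² = -0.277667 eV
Energy at n = 16: E_16 = -13.6057 / 16² = -0.053147 eV

The excitation energy is the difference:
ΔE = E_16 - E_7
ΔE = -0.053147 - (-0.277667)
ΔE = 0.225 eV

Since this is positive, energy must be absorbed (photon absorption).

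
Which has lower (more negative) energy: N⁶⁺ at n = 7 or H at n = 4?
N⁶⁺ at n = 7 (E = -13.606 eV)

Using E_n = -13.6057 Z² / n² eV:

N⁶⁺ (Z = 7) at n = 7:
E = -13.6057 × 7² / 7² = -13.6057 × 49 / 49 = -13.605700 eV

H (Z = 1) at n = 4:
E = -13.6057 × 1² / 4² = -13.6057 × 1 / 16 = -0.850356 eV

Since -13.605700 eV < -0.850356 eV,
N⁶⁺ at n = 7 is more tightly bound (requires more energy to ionize).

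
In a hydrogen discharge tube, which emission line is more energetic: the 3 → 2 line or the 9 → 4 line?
3 → 2

Calculate the energy for each transition:

Transition 3 → 2:
ΔE₁ = |E_2 - E_3| = |-13.6057/2² - (-13.6057/3²)|
ΔE₁ = |-3.4014250000 - (-1.5117444444)| = 1.8896806 eV

Transition 9 → 4:
ΔE₂ = |E_4 - E_9| = |-13.6057/4² - (-13.6057/9²)|
ΔE₂ = |-0.8503562500 - (-0.1679716049)| = 0.6823846 eV

Since 1.8896806 eV > 0.6823846 eV, the transition 3 → 2 emits the more energetic photon.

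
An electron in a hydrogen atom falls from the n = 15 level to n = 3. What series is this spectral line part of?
Paschen series

The spectral series in hydrogen are named based on the final (lower) energy level:
- Lyman series: n_final = 1 (ultraviolet)
- Balmer series: n_final = 2 (visible/near-UV)
- Paschen series: n_final = 3 (infrared)
- Brackett series: n_final = 4 (infrared)
- Pfund series: n_final = 5 (far infrared)

Since this transition ends at n = 3, it belongs to the Paschen series.

For reference, this 15 → 3 line has photon energy
ΔE = 13.6057 eV × (1/3² - 1/15²) = 1.45127467 eV,
corresponding to wavelength λ = hc/ΔE = 1239.84 eV·nm / 1.45127467 eV = 854.3111 nm in the infrared region.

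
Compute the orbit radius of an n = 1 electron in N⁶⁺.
0.0076 nm (or 0.0756 Å)

The Bohr radius formula is:
r_n = n² a₀ / Z

where a₀ = 0.0529177 nm is the Bohr radius.

For N⁶⁺ (Z = 7) at n = 1:
r_1 = 1² × 0.0529177 nm / 7
r_1 = 1 × 0.0529177 nm / 7
r_1 = 0.05292 nm / 7
r_1 = 0.0076 nm

The electron orbits at approximately 0.0076 nm from the nucleus.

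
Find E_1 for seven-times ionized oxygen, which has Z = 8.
-870.764800 eV

For hydrogen-like ions, the energy levels scale with Z²:
E_n = -13.6057 Z² / n² eV

For O⁷⁺ (Z = 8) at n = 1:
E_1 = -13.6057 × 8² / 1²
E_1 = -13.6057 × 64 / 1
E_1 = -870.7648 / 1
E_1 = -870.764800 eV

The energy is 64 times more negative than hydrogen at the same n due to the stronger nuclear charge.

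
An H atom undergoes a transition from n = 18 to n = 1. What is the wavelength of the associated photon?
91.408639 nm

First, find the transition energy using E_n = -13.6057 / n² eV:
E_18 = -13.6057 / 18² = -0.04199290 eV
E_1 = -13.6057 / 1² = -13.60570000 eV

Photon energy: |ΔE| = |E_1 - E_18| = 13.56370710 eV

Convert to wavelength using E = hc/λ with hc = 1239.84 eV·nm:
λ = hc/E = 1239.84 eV·nm / 13.56370710 eV
λ = 91.408639 nm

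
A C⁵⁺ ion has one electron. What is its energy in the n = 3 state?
-54.423 eV

For hydrogen-like ions, the energy levels scale with Z²:
E_n = -13.6057 Z² / n² eV

For C⁵⁺ (Z = 6) at n = 3:
E_3 = -13.6057 × 6² / 3²
E_3 = -13.6057 × 36 / 9
E_3 = -489.8052 / 9
E_3 = -54.423 eV

The energy is 36 times more negative than hydrogen at the same n due to the stronger nuclear charge.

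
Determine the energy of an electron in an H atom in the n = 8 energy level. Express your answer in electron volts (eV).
-0.21259 eV

The energy levels of a hydrogen-like atom are given by:
E_n = -13.6057 eV / n²

For n = 8:
E_8 = -13.6057 eV / 8²
E_8 = -13.6057 eV / 64
E_8 = -0.21259 eV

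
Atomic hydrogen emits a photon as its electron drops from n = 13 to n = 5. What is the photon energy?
0.46372 eV

The energy levels are E_n = -13.6057 eV / n².

Energy at n = 13: E_13 = -13.6057 / 13² = -0.08050710 eV
Energy at n = 5: E_5 = -13.6057 / 5² = -0.54422800 eV

For emission (electron falling to lower state), the photon energy is:
E_photon = E_13 - E_5 = |-0.08050710 - (-0.54422800)|
E_photon = 0.46372 eV

This energy is carried away by the emitted photon.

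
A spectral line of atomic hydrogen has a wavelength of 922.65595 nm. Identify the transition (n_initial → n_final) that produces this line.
n = 9 → n = 3

First, find the photon energy from the wavelength (hc = 1239.84 eV·nm):
E = hc/λ = 1239.84 eV·nm / 922.65595 nm = 1.3437728 eV

The energy levels of hydrogen satisfy E_n = -13.6057 / n² eV, so an emission n_i → n_f releases
ΔE = 13.6057 × (1/n_f² − 1/n_i²) eV.

Setting ΔE equal to the photon energy:
1/n_f² − 1/n_i² = 1.3437728 / 13.6057 = 0.098765429

Since 1/n_i² must be positive, we need 1/n_f² > 0.098765429, i.e. n_f ≤ 3. For each allowed n_f, solve n_i = (1/n_f² − 0.098765429)^(−1/2) and check whether it is a whole number:
  n_f = 1: 1/n_i² = 1.000000000 − 0.098765429 = 0.901234571 → n_i = 1.053  (not an integer) ✗
  n_f = 2: 1/n_i² = 0.250000000 − 0.098765429 = 0.151234571 → n_i = 2.571  (not an integer) ✗
  n_f = 3: 1/n_i² = 0.111111111 − 0.098765429 = 0.012345682 → n_i = 9.000  → integer, n_i = 9 ✓

Only n_f = 3 gives an integer upper level, n_i = 9.

The transition is from n = 9 to n = 3 (emission).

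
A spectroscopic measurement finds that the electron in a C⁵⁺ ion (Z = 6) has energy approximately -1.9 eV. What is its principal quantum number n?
n = 16

The exact energy levels follow E_n = -13.6057 Z² / n² eV with Z = 6.

The measured value (-1.9 eV) is reported to only 2 significant figures, so we must test candidate n values and see which one matches to that precision.

Candidate energies:
  n = 14:  E = -13.6057 × 6² / 14² = -2.49901 eV
  n = 15:  E = -13.6057 × 6² / 15² = -2.17691 eV
  n = 16:  E = -13.6057 × 6² / 16² = -1.91330 eV  ← matches
  n = 17:  E = -13.6057 × 6² / 17² = -1.69483 eV
  n = 18:  E = -13.6057 × 6² / 18² = -1.51174 eV

Checking against the measurement of -1.9 eV (2 sig figs), only n = 16 agrees:
E_16 = -1.91330 eV, which rounds to -1.9 eV ✓

Therefore n = 16.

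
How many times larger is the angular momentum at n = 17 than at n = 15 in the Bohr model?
1.13333

In the Bohr model, L_n = nℏ, so the ratio is purely the ratio of quantum numbers:

L_17/L_15 = 17ℏ / 15ℏ = 17/15 = 1.13333

The angular momentum scales linearly with n.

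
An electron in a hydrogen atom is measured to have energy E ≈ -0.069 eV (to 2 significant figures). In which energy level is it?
n = 14

The exact energy levels follow E_n = -13.6057 eV / n².

The measured value (-0.069 eV) is reported to only 2 significant figures, so we must test candidate n values and see which one matches to that precision.

Candidate energies:
  n = 12:  E = -13.6057/12² = -0.09448 eV
  n = 13:  E = -13.6057/13² = -0.08051 eV
  n = 14:  E = -13.6057/14² = -0.06942 eV  ← matches
  n = 15:  E = -13.6057/15² = -0.06047 eV
  n = 16:  E = -13.6057/16² = -0.05315 eV

Checking against the measurement of -0.069 eV (2 sig figs), only n = 14 agrees:
E_14 = -0.06942 eV, which rounds to -0.069 eV ✓

Therefore n = 14.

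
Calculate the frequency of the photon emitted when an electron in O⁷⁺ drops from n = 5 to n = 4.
4.74e+15 Hz

First, find the transition energy:
E_5 = -13.6057 × 8² / 5² = -34.830592 eV
E_4 = -13.6057 × 8² / 4² = -54.422800 eV
|ΔE| = |E_4 - E_5| = 19.592208 eV

Convert to Joules: E = 19.592208 eV × (1.602177 × 10⁻¹⁹ J/eV) = 3.1390e-18 J

Using E = hf:
f = E/h = 3.1390e-18 J / (6.62607 × 10⁻³⁴ J·s)
f = 4.74e+15 Hz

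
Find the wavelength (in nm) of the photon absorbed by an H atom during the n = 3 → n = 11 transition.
886.042615 nm

First, find the transition energy using E_n = -13.6057 / n² eV:
E_3 = -13.6057 / 3² = -1.5117444444 eV
E_11 = -13.6057 / 11² = -0.1124438017 eV

Photon energy: |ΔE| = |E_11 - E_3| = 1.3993006427 eV

Convert to wavelength using E = hc/λ with hc = 1239.84 eV·nm:
λ = hc/E = 1239.84 eV·nm / 1.3993006427 eV
λ = 886.042615 nm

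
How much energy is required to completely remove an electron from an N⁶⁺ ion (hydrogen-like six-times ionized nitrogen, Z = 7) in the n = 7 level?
13.605700 eV

The ionization energy is the energy needed to remove the electron completely (n → ∞).

For a hydrogen-like ion with Z = 7, E_n = -13.6057 Z² / n² eV.

At n = 7: E_7 = -13.6057 × 7² / 7² = -13.605700000 eV
At n = ∞: E_∞ = 0 eV

Ionization energy = E_∞ - E_7 = 0 - (-13.605700000) = 13.605700000 eV
Ionization energy ≈ 13.605700 eV

This is also called the binding energy of the electron in state n = 7.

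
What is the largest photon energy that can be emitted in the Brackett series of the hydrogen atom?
0.85 eV

The series limit corresponds to the transition from n = ∞ to n = 4.
This is the highest energy (shortest wavelength) transition in the Brackett series.

E_∞ = 0 eV
E_4 = -13.6057 / 4² = -0.85 eV

Energy at series limit:
ΔE = E_∞ - E_4 = 0 - (-0.85) = 0.85 eV

This energy equals the ionization energy from the n = 4 state of hydrogen.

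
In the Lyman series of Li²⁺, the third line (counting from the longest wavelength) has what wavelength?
10.8002 nm

The lines of a series are numbered from the longest wavelength (smallest ΔE) outward; the third line is the transition from n = n_f + 3 to n_f.
The Lyman series has all transitions ending at n_f = 1.

For Li²⁺ (Z = 3), the third line (γ-line) is the jump from n = 4 to n = 1:
E_4 = -13.6057 × 3² / 4² = -7.653206 eV
E_1 = -13.6057 × 3² / 1² = -122.451300 eV
ΔE = E_4 - E_1 = 114.798094 eV

λ = hc/E = 1239.84 eV·nm / 114.798094 eV
λ = 10.8002 nm

This is the γ-line of the Lyman series in Li²⁺.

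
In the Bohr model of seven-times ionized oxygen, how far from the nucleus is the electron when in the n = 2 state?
0.0265 nm (or 0.2646 Å)

The Bohr radius formula is:
r_n = n² a₀ / Z

where a₀ = 0.0529177 nm is the Bohr radius.

For O⁷⁺ (Z = 8) at n = 2:
r_2 = 2² × 0.0529177 nm / 8
r_2 = 4 × 0.0529177 nm / 8
r_2 = 0.21167 nm / 8
r_2 = 0.0265 nm

The electron orbits at approximately 0.0265 nm from the nucleus.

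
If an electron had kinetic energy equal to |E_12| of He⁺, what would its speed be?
3.65e+05 m/s (or 0.1216% of c)

The binding energy at n = 12 for He⁺ is:
E_12 = -13.6057 × 2²/12² = -0.377936 eV
|E_12| = 0.377936 eV

Convert to Joules:
KE = 0.377936 eV × (1.602177 × 10⁻¹⁹ J/eV) = 6.0552e-20 J

Using KE = ½mv²:
v = √(2·KE/m_e)
v = √(2 × 6.0552e-20 J / 9.10938 × 10⁻³¹ kg)
v = 3.65e+05 m/s

This is approximately 0.1216% the speed of light.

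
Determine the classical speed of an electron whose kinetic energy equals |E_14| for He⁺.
3.12528e+05 m/s (or 0.1042% of c)

The binding energy at n = 14 for He⁺ is:
E_14 = -13.6057 × 2²/14² = -0.277667347 eV
|E_14| = 0.277667347 eV

Convert to Joules:
KE = 0.277667347 eV × (1.602177 × 10⁻¹⁹ J/eV) = 4.4487224e-20 J

Using KE = ½mv²:
v = √(2·KE/m_e)
v = √(2 × 4.4487224e-20 J / 9.10938 × 10⁻³¹ kg)
v = 3.12528e+05 m/s

This is approximately 0.1042% the speed of light.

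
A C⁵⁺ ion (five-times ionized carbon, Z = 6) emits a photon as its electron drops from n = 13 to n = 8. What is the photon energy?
4.75495 eV

The energy levels are E_n = -13.6057 Z² eV / n².

Energy at n = 13: E_13 = -13.6057 × 6² / 13² = -2.89825562 eV
Energy at n = 8: E_8 = -13.6057 × 6² / 8² = -7.65320625 eV

For emission (electron falling to lower state), the photon energy is:
E_photon = E_13 - E_8 = |-2.89825562 - (-7.65320625)|
E_photon = 4.75495 eV

This energy is carried away by the emitted photon.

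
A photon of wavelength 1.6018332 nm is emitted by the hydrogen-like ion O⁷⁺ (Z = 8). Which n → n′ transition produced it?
n = 3 → n = 1

First, find the photon energy from the wavelength (hc = 1239.84 eV·nm):
E = hc/λ = 1239.84 eV·nm / 1.6018332 nm = 774.01317 eV

The energy levels of O⁷⁺ satisfy E_n = -13.6057 × 8² / n² eV, so an emission n_i → n_f releases
ΔE = 13.6057 × 8² × (1/n_f² − 1/n_i²) eV.

Setting ΔE equal to the photon energy:
1/n_f² − 1/n_i² = 774.01317 / (13.6057 × 8²) = 0.88888891

Since 1/n_i² must be positive, we need 1/n_f² > 0.88888891, i.e. n_f ≤ 1. For each allowed n_f, solve n_i = (1/n_f² − 0.88888891)^(−1/2) and check whether it is a whole number:
  n_f = 1: 1/n_i² = 1.00000000 − 0.88888891 = 0.11111109 → n_i = 3.000  → integer, n_i = 3 ✓

Only n_f = 1 gives an integer upper level, n_i = 3.

The transition is from n = 3 to n = 1 (emission).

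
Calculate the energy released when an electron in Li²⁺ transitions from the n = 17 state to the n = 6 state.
2.97772 eV

The energy levels are E_n = -13.6057 Z² eV / n².

Energy at n = 17: E_17 = -13.6057 × 3² / 17² = -0.42370692 eV
Energy at n = 6: E_6 = -13.6057 × 3² / 6² = -3.40142500 eV

For emission (electron falling to lower state), the photon energy is:
E_photon = E_17 - E_6 = |-0.42370692 - (-3.40142500)|
E_photon = 2.97772 eV

This energy is carried away by the emitted photon.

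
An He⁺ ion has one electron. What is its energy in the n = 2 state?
-13.605700 eV

For hydrogen-like ions, the energy levels scale with Z²:
E_n = -13.6057 Z² / n² eV

For He⁺ (Z = 2) at n = 2:
E_2 = -13.6057 × 2² / 2²
E_2 = -13.6057 × 4 / 4
E_2 = -54.4228 / 4
E_2 = -13.605700 eV

The energy is 4 times more negative than hydrogen at the same n due to the stronger nuclear charge.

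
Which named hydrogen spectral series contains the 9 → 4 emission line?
Brackett series

The spectral series in hydrogen are named based on the final (lower) energy level:
- Lyman series: n_final = 1 (ultraviolet)
- Balmer series: n_final = 2 (visible/near-UV)
- Paschen series: n_final = 3 (infrared)
- Brackett series: n_final = 4 (infrared)
- Pfund series: n_final = 5 (far infrared)

Since this transition ends at n = 4, it belongs to the Brackett series.

For reference, this 9 → 4 line has photon energy
ΔE = 13.6057 eV × (1/4² - 1/9²) = 0.68238464506 eV,
corresponding to wavelength λ = hc/ΔE = 1239.84 eV·nm / 0.68238464506 eV = 1816.92248 nm in the infrared region.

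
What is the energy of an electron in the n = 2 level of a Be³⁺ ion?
-54.423 eV

For hydrogen-like ions, the energy levels scale with Z²:
E_n = -13.6057 Z² / n² eV

For Be³⁺ (Z = 4) at n = 2:
E_2 = -13.6057 × 4² / 2²
E_2 = -13.6057 × 16 / 4
E_2 = -217.6912 / 4
E_2 = -54.423 eV

The energy is 16 times more negative than hydrogen at the same n due to the stronger nuclear charge.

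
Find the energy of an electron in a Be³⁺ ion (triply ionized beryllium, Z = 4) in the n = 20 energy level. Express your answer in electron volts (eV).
-0.54423 eV

The energy levels of a hydrogen-like atom are given by:
E_n = -13.6057 Z² / n² eV  (with Z = 4 for Be³⁺)

For n = 20:
E_20 = -13.6057 × 4² / 20²
E_20 = -13.6057 × 16 / 400
E_20 = -0.54423 eV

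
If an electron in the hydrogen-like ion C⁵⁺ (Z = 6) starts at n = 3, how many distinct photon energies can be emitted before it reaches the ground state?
3

The electron can occupy levels n = 1, 2, ..., 3 during de-excitation — that is m = 3 - 1 + 1 = 3 distinct levels.

The number of distinct spectral lines equals the number of ways to choose 2 of these m levels (each pair gives one possible emission transition):

Number of lines = m(m-1)/2 = 3×2/2 = 3

These correspond to all possible transitions between the 3 levels:
3 → 2, 3 → 1, 2 → 1

Each transition produces a photon with a unique energy (and thus wavelength). This count does not depend on Z.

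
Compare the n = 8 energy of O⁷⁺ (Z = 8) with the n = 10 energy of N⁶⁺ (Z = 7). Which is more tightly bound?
O⁷⁺ at n = 8 (E = -13.6057 eV)

Using E_n = -13.6057 Z² / n² eV:

O⁷⁺ (Z = 8) at n = 8:
E = -13.6057 × 8² / 8² = -13.6057 × 64 / 64 = -13.6057000 eV

N⁶⁺ (Z = 7) at n = 10:
E = -13.6057 × 7² / 10² = -13.6057 × 49 / 100 = -6.6667930 eV

Since -13.6057000 eV < -6.6667930 eV,
O⁷⁺ at n = 8 is more tightly bound (requires more energy to ionize).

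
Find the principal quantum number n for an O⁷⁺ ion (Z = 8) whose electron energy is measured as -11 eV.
n = 9

The exact energy levels follow E_n = -13.6057 Z² / n² eV with Z = 8.

The measured value (-11 eV) is reported to only 2 significant figures, so we must test candidate n values and see which one matches to that precision.

Candidate energies:
  n = 7:  E = -13.6057 × 8² / 7² = -17.770710 eV
  n = 8:  E = -13.6057 × 8² / 8² = -13.605700 eV
  n = 9:  E = -13.6057 × 8² / 9² = -10.750183 eV  ← matches
  n = 10:  E = -13.6057 × 8² / 10² = -8.707648 eV
  n = 11:  E = -13.6057 × 8² / 11² = -7.196403 eV

Checking against the measurement of -11 eV (2 sig figs), only n = 9 agrees:
E_9 = -10.750183 eV, which rounds to -11 eV ✓

Therefore n = 9.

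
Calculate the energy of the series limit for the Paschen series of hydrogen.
1.512 eV

The series limit corresponds to the transition from n = ∞ to n = 3.
This is the highest energy (shortest wavelength) transition in the Paschen series.

E_∞ = 0 eV
E_3 = -13.6057 / 3² = -1.512 eV

Energy at series limit:
ΔE = E_∞ - E_3 = 0 - (-1.512) = 1.512 eV

This energy equals the ionization energy from the n = 3 state of hydrogen.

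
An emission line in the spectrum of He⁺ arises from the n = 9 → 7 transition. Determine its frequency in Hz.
1.06e+14 Hz

First, find the transition energy:
E_9 = -13.6057 × 2² / 9² = -0.67188642 eV
E_7 = -13.6057 × 2² / 7² = -1.11066939 eV
|ΔE| = |E_7 - E_9| = 0.43878297 eV

Convert to Joules: E = 0.43878297 eV × (1.602177 × 10⁻¹⁹ J/eV) = 7.0301e-20 J

Using E = hf:
f = E/h = 7.0301e-20 J / (6.62607 × 10⁻³⁴ J·s)
f = 1.06e+14 Hz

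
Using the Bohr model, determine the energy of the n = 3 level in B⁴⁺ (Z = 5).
-37.79361 eV

For hydrogen-like ions, the energy levels scale with Z²:
E_n = -13.6057 Z² / n² eV

For B⁴⁺ (Z = 5) at n = 3:
E_3 = -13.6057 × 5² / 3²
E_3 = -13.6057 × 25 / 9
E_3 = -340.1425 / 9
E_3 = -37.79361 eV

The energy is 25 times more negative than hydrogen at the same n due to the stronger nuclear charge.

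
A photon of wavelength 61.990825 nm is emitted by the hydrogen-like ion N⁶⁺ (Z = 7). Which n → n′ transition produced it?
n = 10 → n = 5

First, find the photon energy from the wavelength (hc = 1239.84 eV·nm):
E = hc/λ = 1239.84 eV·nm / 61.990825 nm = 20.000379 eV

The energy levels of N⁶⁺ satisfy E_n = -13.6057 × 7² / n² eV, so an emission n_i → n_f releases
ΔE = 13.6057 × 7² × (1/n_f² − 1/n_i²) eV.

Setting ΔE equal to the photon energy:
1/n_f² − 1/n_i² = 20.000379 / (13.6057 × 7²) = 0.030000000

Since 1/n_i² must be positive, we need 1/n_f² > 0.030000000, i.e. n_f ≤ 5. For each allowed n_f, solve n_i = (1/n_f² − 0.030000000)^(−1/2) and check whether it is a whole number:
  n_f = 1: 1/n_i² = 1.000000000 − 0.030000000 = 0.970000000 → n_i = 1.015  (not an integer) ✗
  n_f = 2: 1/n_i² = 0.250000000 − 0.030000000 = 0.220000000 → n_i = 2.132  (not an integer) ✗
  n_f = 3: 1/n_i² = 0.111111111 − 0.030000000 = 0.081111111 → n_i = 3.511  (not an integer) ✗
  n_f = 4: 1/n_i² = 0.062500000 − 0.030000000 = 0.032500000 → n_i = 5.547  (not an integer) ✗
  n_f = 5: 1/n_i² = 0.040000000 − 0.030000000 = 0.010000000 → n_i = 10.000  → integer, n_i = 10 ✓

Only n_f = 5 gives an integer upper level, n_i = 10.

The transition is from n = 10 to n = 5 (emission).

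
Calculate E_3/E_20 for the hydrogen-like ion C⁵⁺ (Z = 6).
44.444444

Using E_n = -13.6057 Z² / n² eV with Z = 6:

E_3 = -13.6057 × 6² / 3² = -489.8052 / 9 = -54.422800000000 eV
E_20 = -13.6057 × 6² / 20² = -489.8052 / 400 = -1.224513000000 eV

The ratio is:
E_3/E_20 = (-54.422800000000) / (-1.224513000000)
E_3/E_20 = (-489.8052/9) / (-489.8052/400)
E_3/E_20 = 400/9
E_3/E_20 = 44.444444
(Note: the Z² factors cancel in the ratio.)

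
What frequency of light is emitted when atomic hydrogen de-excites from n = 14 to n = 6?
7.460e+13 Hz

First, find the transition energy:
E_14 = -13.6057 / 14² = -0.0694168 eV
E_6 = -13.6057 / 6² = -0.3779361 eV
|ΔE| = |E_6 - E_14| = 0.3085193 eV

Convert to Joules: E = 0.3085193 eV × (1.602177 × 10⁻¹⁹ J/eV) = 4.94303e-20 J

Using E = hf:
f = E/h = 4.94303e-20 J / (6.62607 × 10⁻³⁴ J·s)
f = 7.460e+13 Hz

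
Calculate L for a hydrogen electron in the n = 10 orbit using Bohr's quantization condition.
1.05e-33 J·s (or 10ℏ)

In the Bohr model, angular momentum is quantized:
L = nℏ

where ℏ = h/(2π) = 1.0546e-34 J·s

For n = 10:
L = 10 × 1.0546e-34 J·s
L = 1.05e-33 J·s

This can also be written as L = 10ℏ.
The angular momentum is an integer multiple of the reduced Planck constant.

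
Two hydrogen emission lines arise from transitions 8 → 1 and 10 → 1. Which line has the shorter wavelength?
10 → 1

Calculate the energy for each transition:

Transition 8 → 1:
ΔE₁ = |E_1 - E_8| = |-13.6057/1² - (-13.6057/8²)|
ΔE₁ = |-13.60570000000 - (-0.21258906250)| = 13.39311094 eV

Transition 10 → 1:
ΔE₂ = |E_1 - E_10| = |-13.6057/1² - (-13.6057/10²)|
ΔE₂ = |-13.60570000000 - (-0.13605700000)| = 13.46964300 eV

Since 13.46964300 eV > 13.39311094 eV, the transition 10 → 1 emits the more energetic photon.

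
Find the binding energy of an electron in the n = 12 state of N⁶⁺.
4.630 eV

The ionization energy is the energy needed to remove the electron completely (n → ∞).

For a hydrogen-like ion with Z = 7, E_n = -13.6057 Z² / n² eV.

At n = 12: E_12 = -13.6057 × 7² / 12² = -4.629717 eV
At n = ∞: E_∞ = 0 eV

Ionization energy = E_∞ - E_12 = 0 - (-4.629717) = 4.629717 eV
Ionization energy ≈ 4.630 eV

This is also called the binding energy of the electron in state n = 12.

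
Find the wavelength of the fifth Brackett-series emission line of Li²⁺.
201.88 nm

The lines of a series are numbered from the longest wavelength (smallest ΔE) outward; the fifth line is the transition from n = n_f + 5 to n_f.
The Brackett series has all transitions ending at n_f = 4.

For Li²⁺ (Z = 3), the fifth line (ε-line) is the jump from n = 9 to n = 4:
E_9 = -13.6057 × 3² / 9² = -1.511744 eV
E_4 = -13.6057 × 3² / 4² = -7.653206 eV
ΔE = E_9 - E_4 = 6.141462 eV

λ = hc/E = 1239.84 eV·nm / 6.141462 eV
λ = 201.88 nm

This is the ε-line of the Brackett series in Li²⁺.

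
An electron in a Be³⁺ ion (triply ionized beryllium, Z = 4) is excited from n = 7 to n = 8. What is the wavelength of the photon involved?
1190.7198 nm

First, find the transition energy using E_n = -13.6057 Z² / n² eV:
E_7 = -13.6057 × 4² / 7² = -4.442677551 eV
E_8 = -13.6057 × 4² / 8² = -3.401425000 eV

Photon energy: |ΔE| = |E_8 - E_7| = 1.041252551 eV

Convert to wavelength using E = hc/λ with hc = 1239.84 eV·nm:
λ = hc/E = 1239.84 eV·nm / 1.041252551 eV
λ = 1190.7198 nm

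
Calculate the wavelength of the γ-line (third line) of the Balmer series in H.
433.936 nm

The lines of a series are numbered from the longest wavelength (smallest ΔE) outward; the third line is the transition from n = n_f + 3 to n_f.
The Balmer series has all transitions ending at n_f = 2.

For H, the third line (γ-line) is the jump from n = 5 to n = 2:
E_5 = -13.6057 / 5² = -0.5442280 eV
E_2 = -13.6057 / 2² = -3.4014250 eV
ΔE = E_5 - E_2 = 2.8571970 eV

λ = hc/E = 1239.84 eV·nm / 2.8571970 eV
λ = 433.936 nm

This is the γ-line of the Balmer series in H.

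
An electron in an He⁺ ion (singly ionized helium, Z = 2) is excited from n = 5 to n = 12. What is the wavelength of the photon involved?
689.19212 nm

First, find the transition energy using E_n = -13.6057 Z² / n² eV:
E_5 = -13.6057 × 2² / 5² = -2.176912000 eV
E_12 = -13.6057 × 2² / 12² = -0.377936111 eV

Photon energy: |ΔE| = |E_12 - E_5| = 1.798975889 eV

Convert to wavelength using E = hc/λ with hc = 1239.84 eV·nm:
λ = hc/E = 1239.84 eV·nm / 1.798975889 eV
λ = 689.19212 nm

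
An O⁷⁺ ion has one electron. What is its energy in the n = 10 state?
-8.71 eV

For hydrogen-like ions, the energy levels scale with Z²:
E_n = -13.6057 Z² / n² eV

For O⁷⁺ (Z = 8) at n = 10:
E_10 = -13.6057 × 8² / 10²
E_10 = -13.6057 × 64 / 100
E_10 = -870.7648 / 100
E_10 = -8.71 eV

The energy is 64 times more negative than hydrogen at the same n due to the stronger nuclear charge.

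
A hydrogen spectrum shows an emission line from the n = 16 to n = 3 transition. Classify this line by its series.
Paschen series

The spectral series in hydrogen are named based on the final (lower) energy level:
- Lyman series: n_final = 1 (ultraviolet)
- Balmer series: n_final = 2 (visible/near-UV)
- Paschen series: n_final = 3 (infrared)
- Brackett series: n_final = 4 (infrared)
- Pfund series: n_final = 5 (far infrared)

Since this transition ends at n = 3, it belongs to the Paschen series.

For reference, this 16 → 3 line has photon energy
ΔE = 13.6057 eV × (1/3² - 1/16²) = 1.458597179 eV,
corresponding to wavelength λ = hc/ΔE = 1239.84 eV·nm / 1.458597179 eV = 850.02221 nm in the infrared region.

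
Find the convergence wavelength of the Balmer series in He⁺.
91.126513 nm

The series limit corresponds to the transition from n = ∞ to n = 2.
This is the highest energy (shortest wavelength) transition in the Balmer series.

E_∞ = 0 eV
E_2 = -13.6057 × 2² / 2² = -13.60570000 eV

Energy at series limit:
ΔE = E_∞ - E_2 = 0 - (-13.60570000) = 13.60570000 eV
λ = hc/E = 1239.84 eV·nm / 13.60570000 eV = 91.126513 nm

This energy equals the ionization energy from the n = 2 state of He⁺.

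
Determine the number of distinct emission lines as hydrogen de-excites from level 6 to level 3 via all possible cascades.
6

The electron can occupy levels n = 3, 4, ..., 6 during de-excitation — that is m = 6 - 3 + 1 = 4 distinct levels.

The number of distinct spectral lines equals the number of ways to choose 2 of these m levels (each pair gives one possible emission transition):

Number of lines = m(m-1)/2 = 4×3/2 = 6

These correspond to all possible transitions between the 4 levels:
6 → 5, 6 → 4, 6 → 3, 5 → 4, 5 → 3, 4 → 3

Each transition produces a photon with a unique energy (and thus wavelength). This count does not depend on Z.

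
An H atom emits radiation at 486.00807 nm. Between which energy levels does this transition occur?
n = 4 → n = 2

First, find the photon energy from the wavelength (hc = 1239.84 eV·nm):
E = hc/λ = 1239.84 eV·nm / 486.00807 nm = 2.5510688 eV

The energy levels of hydrogen satisfy E_n = -13.6057 / n² eV, so an emission n_i → n_f releases
ΔE = 13.6057 × (1/n_f² − 1/n_i²) eV.

Setting ΔE equal to the photon energy:
1/n_f² − 1/n_i² = 2.5510688 / 13.6057 = 0.18750000

Since 1/n_i² must be positive, we need 1/n_f² > 0.18750000, i.e. n_f ≤ 2. For each allowed n_f, solve n_i = (1/n_f² − 0.18750000)^(−1/2) and check whether it is a whole number:
  n_f = 1: 1/n_i² = 1.00000000 − 0.18750000 = 0.81250000 → n_i = 1.109  (not an integer) ✗
  n_f = 2: 1/n_i² = 0.25000000 − 0.18750000 = 0.06250000 → n_i = 4.000  → integer, n_i = 4 ✓

Only n_f = 2 gives an integer upper level, n_i = 4.

The transition is from n = 4 to n = 2 (emission).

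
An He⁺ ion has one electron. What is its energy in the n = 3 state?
-6.0470 eV

For hydrogen-like ions, the energy levels scale with Z²:
E_n = -13.6057 Z² / n² eV

For He⁺ (Z = 2) at n = 3:
E_3 = -13.6057 × 2² / 3²
E_3 = -13.6057 × 4 / 9
E_3 = -54.4228 / 9
E_3 = -6.0470 eV

The energy is 4 times more negative than hydrogen at the same n due to the stronger nuclear charge.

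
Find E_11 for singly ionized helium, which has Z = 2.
-0.449775 eV

For hydrogen-like ions, the energy levels scale with Z²:
E_n = -13.6057 Z² / n² eV

For He⁺ (Z = 2) at n = 11:
E_11 = -13.6057 × 2² / 11²
E_11 = -13.6057 × 4 / 121
E_11 = -54.4228 / 121
E_11 = -0.449775 eV

The energy is 4 times more negative than hydrogen at the same n due to the stronger nuclear charge.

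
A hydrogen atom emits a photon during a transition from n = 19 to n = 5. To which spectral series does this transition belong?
Pfund series

The spectral series in hydrogen are named based on the final (lower) energy level:
- Lyman series: n_final = 1 (ultraviolet)
- Balmer series: n_final = 2 (visible/near-UV)
- Paschen series: n_final = 3 (infrared)
- Brackett series: n_final = 4 (infrared)
- Pfund series: n_final = 5 (far infrared)

Since this transition ends at n = 5, it belongs to the Pfund series.

For reference, this 19 → 5 line has photon energy
ΔE = 13.6057 eV × (1/5² - 1/19²) = 0.506539080 eV,
corresponding to wavelength λ = hc/ΔE = 1239.84 eV·nm / 0.506539080 eV = 2447.669 nm in the far infrared region.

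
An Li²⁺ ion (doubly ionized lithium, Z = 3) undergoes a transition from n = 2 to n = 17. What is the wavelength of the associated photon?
41.069 nm

First, find the transition energy using E_n = -13.6057 Z² / n² eV:
E_2 = -13.6057 × 3² / 2² = -30.61283 eV
E_17 = -13.6057 × 3² / 17² = -0.42371 eV

Photon energy: |ΔE| = |E_17 - E_2| = 30.18912 eV

Convert to wavelength using E = hc/λ with hc = 1239.84 eV·nm:
λ = hc/E = 1239.84 eV·nm / 30.18912 eV
λ = 41.069 nm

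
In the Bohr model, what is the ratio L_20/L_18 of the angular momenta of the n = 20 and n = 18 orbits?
1.111111

In the Bohr model, L_n = nℏ, so the ratio is purely the ratio of quantum numbers:

L_20/L_18 = 20ℏ / 18ℏ = 20/18 = 1.111111

The angular momentum scales linearly with n.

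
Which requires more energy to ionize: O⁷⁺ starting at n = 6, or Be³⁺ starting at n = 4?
O⁷⁺ at n = 6 (E = -24.18791 eV)

Using E_n = -13.6057 Z² / n² eV:

O⁷⁺ (Z = 8) at n = 6:
E = -13.6057 × 8² / 6² = -13.6057 × 64 / 36 = -24.18791111 eV

Be³⁺ (Z = 4) at n = 4:
E = -13.6057 × 4² / 4² = -13.6057 × 16 / 16 = -13.60570000 eV

Since -24.18791111 eV < -13.60570000 eV,
O⁷⁺ at n = 6 is more tightly bound (requires more energy to ionize).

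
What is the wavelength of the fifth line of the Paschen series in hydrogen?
954.3431 nm

The lines of a series are numbered from the longest wavelength (smallest ΔE) outward; the fifth line is the transition from n = n_f + 5 to n_f.
The Paschen series has all transitions ending at n_f = 3.

For H, the fifth line (ε-line) is the jump from n = 8 to n = 3:
E_8 = -13.6057 / 8² = -0.21258906 eV
E_3 = -13.6057 / 3² = -1.51174444 eV
ΔE = E_8 - E_3 = 1.29915538 eV

λ = hc/E = 1239.84 eV·nm / 1.29915538 eV
λ = 954.3431 nm

This is the ε-line of the Paschen series in H.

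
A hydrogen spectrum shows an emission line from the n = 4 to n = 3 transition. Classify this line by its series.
Paschen series

The spectral series in hydrogen are named based on the final (lower) energy level:
- Lyman series: n_final = 1 (ultraviolet)
- Balmer series: n_final = 2 (visible/near-UV)
- Paschen series: n_final = 3 (infrared)
- Brackett series: n_final = 4 (infrared)
- Pfund series: n_final = 5 (far infrared)

Since this transition ends at n = 3, it belongs to the Paschen series.

For reference, this 4 → 3 line has photon energy
ΔE = 13.6057 eV × (1/3² - 1/4²) = 0.66138819 eV,
corresponding to wavelength λ = hc/ΔE = 1239.84 eV·nm / 0.66138819 eV = 1874.60 nm in the infrared region.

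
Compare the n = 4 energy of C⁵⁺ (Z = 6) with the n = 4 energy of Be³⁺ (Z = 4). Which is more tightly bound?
C⁵⁺ at n = 4 (E = -30.61 eV)

Using E_n = -13.6057 Z² / n² eV:

C⁵⁺ (Z = 6) at n = 4:
E = -13.6057 × 6² / 4² = -13.6057 × 36 / 16 = -30.61283 eV

Be³⁺ (Z = 4) at n = 4:
E = -13.6057 × 4² / 4² = -13.6057 × 16 / 16 = -13.60570 eV

Since -30.61283 eV < -13.60570 eV,
C⁵⁺ at n = 4 is more tightly bound (requires more energy to ionize).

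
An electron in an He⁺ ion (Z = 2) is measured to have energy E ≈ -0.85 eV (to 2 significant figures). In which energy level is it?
n = 8

The exact energy levels follow E_n = -13.6057 Z² / n² eV with Z = 2.

The measured value (-0.85 eV) is reported to only 2 significant figures, so we must test candidate n values and see which one matches to that precision.

Candidate energies:
  n = 6:  E = -13.6057 × 2² / 6² = -1.51174 eV
  n = 7:  E = -13.6057 × 2² / 7² = -1.11067 eV
  n = 8:  E = -13.6057 × 2² / 8² = -0.85036 eV  ← matches
  n = 9:  E = -13.6057 × 2² / 9² = -0.67189 eV
  n = 10:  E = -13.6057 × 2² / 10² = -0.54423 eV

Checking against the measurement of -0.85 eV (2 sig figs), only n = 8 agrees:
E_8 = -0.85036 eV, which rounds to -0.85 eV ✓

Therefore n = 8.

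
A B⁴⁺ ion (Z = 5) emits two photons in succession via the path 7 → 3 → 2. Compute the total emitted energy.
78.0939 eV

The energy levels of B⁴⁺ are E_n = -13.6057 × 5² / n² eV.

First transition (7 → 3):
ΔE₁ = |E_3 - E_7|
ΔE₁ = |-37.7936111111 - (-6.9416836735)| = 30.8519274 eV

Second transition (3 → 2):
ΔE₂ = |E_2 - E_3|
ΔE₂ = |-85.0356250000 - (-37.7936111111)| = 47.2420139 eV

Total energy released:
E_total = ΔE₁ + ΔE₂ = 30.8519274 + 47.2420139 = 78.0939 eV

Note: This equals the direct transition 7 → 2: 78.0939 eV ✓
Energy is conserved regardless of the path taken.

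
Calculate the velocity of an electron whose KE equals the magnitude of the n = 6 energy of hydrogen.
3.646e+05 m/s (or 0.121623% of c)

The binding energy at n = 6 for hydrogen is:
E_6 = -13.6057/6² = -0.37793611 eV
|E_6| = 0.37793611 eV

Convert to Joules:
KE = 0.37793611 eV × (1.602177 × 10⁻¹⁹ J/eV) = 6.05521e-20 J

Using KE = ½mv²:
v = √(2·KE/m_e)
v = √(2 × 6.05521e-20 J / 9.10938 × 10⁻³¹ kg)
v = 3.646e+05 m/s

This is approximately 0.121623% the speed of light.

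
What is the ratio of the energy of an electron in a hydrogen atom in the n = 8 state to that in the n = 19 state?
5.640625

Using E_n = -13.6057 Z² / n² eV with Z = 1:

E_8 = -13.6057 / 8² = -13.6057 / 64 = -0.212589063 eV
E_19 = -13.6057 / 19² = -13.6057 / 361 = -0.037688920 eV

The ratio is:
E_8/E_19 = (-0.212589063) / (-0.037688920)
E_8/E_19 = (-13.6057/64) / (-13.6057/361)
E_8/E_19 = 361/64
E_8/E_19 = 5.640625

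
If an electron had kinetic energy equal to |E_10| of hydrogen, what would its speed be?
2.19e+05 m/s (or 0.073% of c)

The binding energy at n = 10 for hydrogen is:
E_10 = -13.6057/10² = -0.136057 eV
|E_10| = 0.136057 eV

Convert to Joules:
KE = 0.136057 eV × (1.602177 × 10⁻¹⁹ J/eV) = 2.1799e-20 J

Using KE = ½mv²:
v = √(2·KE/m_e)
v = √(2 × 2.1799e-20 J / 9.10938 × 10⁻³¹ kg)
v = 2.19e+05 m/s

This is approximately 0.073% the speed of light.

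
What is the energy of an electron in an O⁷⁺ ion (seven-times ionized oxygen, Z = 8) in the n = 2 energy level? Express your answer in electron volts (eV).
-217.691 eV

The energy levels of a hydrogen-like atom are given by:
E_n = -13.6057 Z² / n² eV  (with Z = 8 for O⁷⁺)

For n = 2:
E_2 = -13.6057 × 8² / 2²
E_2 = -13.6057 × 64 / 4
E_2 = -217.691 eV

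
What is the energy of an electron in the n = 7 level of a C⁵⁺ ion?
-9.99602 eV

For hydrogen-like ions, the energy levels scale with Z²:
E_n = -13.6057 Z² / n² eV

For C⁵⁺ (Z = 6) at n = 7:
E_7 = -13.6057 × 6² / 7²
E_7 = -13.6057 × 36 / 49
E_7 = -489.8052 / 49
E_7 = -9.99602 eV

The energy is 36 times more negative than hydrogen at the same n due to the stronger nuclear charge.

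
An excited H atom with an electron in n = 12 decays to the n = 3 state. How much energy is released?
1.417260 eV

The energy levels are E_n = -13.6057 eV / n².

Energy at n = 12: E_12 = -13.6057 / 12² = -0.094484028 eV
Energy at n = 3: E_3 = -13.6057 / 3² = -1.511744444 eV

For emission (electron falling to lower state), the photon energy is:
E_photon = E_12 - E_3 = |-0.094484028 - (-1.511744444)|
E_photon = 1.417260 eV

This energy is carried away by the emitted photon.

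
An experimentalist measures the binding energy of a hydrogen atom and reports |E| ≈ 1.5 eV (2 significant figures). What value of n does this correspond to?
n = 3

The exact energy levels follow E_n = -13.6057 eV / n².

The measured value (-1.5 eV) is reported to only 2 significant figures, so we must test candidate n values and see which one matches to that precision.

Candidate energies:
  n = 1:  E = -13.6057/1² = -13.60570 eV
  n = 2:  E = -13.6057/2² = -3.40143 eV
  n = 3:  E = -13.6057/3² = -1.51174 eV  ← matches
  n = 4:  E = -13.6057/4² = -0.85036 eV
  n = 5:  E = -13.6057/5² = -0.54423 eV

Checking against the measurement of -1.5 eV (2 sig figs), only n = 3 agrees:
E_3 = -1.51174 eV, which rounds to -1.5 eV ✓

Therefore n = 3.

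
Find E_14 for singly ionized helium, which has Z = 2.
-0.28 eV

For hydrogen-like ions, the energy levels scale with Z²:
E_n = -13.6057 Z² / n² eV

For He⁺ (Z = 2) at n = 14:
E_14 = -13.6057 × 2² / 14²
E_14 = -13.6057 × 4 / 196
E_14 = -54.4228 / 196
E_14 = -0.28 eV

The energy is 4 times more negative than hydrogen at the same n due to the stronger nuclear charge.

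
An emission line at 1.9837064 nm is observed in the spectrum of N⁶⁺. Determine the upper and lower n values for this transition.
n = 4 → n = 1

First, find the photon energy from the wavelength (hc = 1239.84 eV·nm):
E = hc/λ = 1239.84 eV·nm / 1.9837064 nm = 625.01185 eV

The energy levels of N⁶⁺ satisfy E_n = -13.6057 × 7² / n² eV, so an emission n_i → n_f releases
ΔE = 13.6057 × 7² × (1/n_f² − 1/n_i²) eV.

Setting ΔE equal to the photon energy:
1/n_f² − 1/n_i² = 625.01185 / (13.6057 × 7²) = 0.93750001

Since 1/n_i² must be positive, we need 1/n_f² > 0.93750001, i.e. n_f ≤ 1. For each allowed n_f, solve n_i = (1/n_f² − 0.93750001)^(−1/2) and check whether it is a whole number:
  n_f = 1: 1/n_i² = 1.00000000 − 0.93750001 = 0.06249999 → n_i = 4.000  → integer, n_i = 4 ✓

Only n_f = 1 gives an integer upper level, n_i = 4.

The transition is from n = 4 to n = 1 (emission).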